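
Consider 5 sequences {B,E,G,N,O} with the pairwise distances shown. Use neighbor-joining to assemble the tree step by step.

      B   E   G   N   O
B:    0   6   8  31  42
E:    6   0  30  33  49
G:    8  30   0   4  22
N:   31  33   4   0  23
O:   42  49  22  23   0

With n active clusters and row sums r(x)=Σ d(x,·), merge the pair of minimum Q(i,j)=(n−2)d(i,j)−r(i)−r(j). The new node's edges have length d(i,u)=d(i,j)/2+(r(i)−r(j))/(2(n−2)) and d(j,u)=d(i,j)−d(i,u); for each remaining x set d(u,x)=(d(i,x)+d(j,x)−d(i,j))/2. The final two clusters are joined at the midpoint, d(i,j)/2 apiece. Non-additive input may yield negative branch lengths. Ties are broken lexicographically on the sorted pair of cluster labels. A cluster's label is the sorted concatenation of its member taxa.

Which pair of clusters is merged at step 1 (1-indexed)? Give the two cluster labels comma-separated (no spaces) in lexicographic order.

B,E

step 1: merge (B,E) at d=6, Q=-187; branch lengths B→-13/6, E→49/6; new cluster BE
  updated: d(BE,G)=16, d(BE,N)=29, d(BE,O)=85/2
step 2: merge (BE,G) at d=16, Q=-195/2; branch lengths BE→155/8, G→-27/8; new cluster BEG
  updated: d(BEG,N)=17/2, d(BEG,O)=97/4
step 3: merge (BEG,N) at d=17/2, Q=-223/4; branch lengths BEG→39/8, N→29/8; new cluster BEGN
  updated: d(BEGN,O)=155/8
step 4: merge (BEGN,O) at d=155/8; branch lengths BEGN→155/16, O→155/16; new cluster BEGNO
final tree: ((((B:-13/6,E:49/6):155/8,G:-27/8):39/8,N:29/8):155/16,O:155/16)
total length: 399/8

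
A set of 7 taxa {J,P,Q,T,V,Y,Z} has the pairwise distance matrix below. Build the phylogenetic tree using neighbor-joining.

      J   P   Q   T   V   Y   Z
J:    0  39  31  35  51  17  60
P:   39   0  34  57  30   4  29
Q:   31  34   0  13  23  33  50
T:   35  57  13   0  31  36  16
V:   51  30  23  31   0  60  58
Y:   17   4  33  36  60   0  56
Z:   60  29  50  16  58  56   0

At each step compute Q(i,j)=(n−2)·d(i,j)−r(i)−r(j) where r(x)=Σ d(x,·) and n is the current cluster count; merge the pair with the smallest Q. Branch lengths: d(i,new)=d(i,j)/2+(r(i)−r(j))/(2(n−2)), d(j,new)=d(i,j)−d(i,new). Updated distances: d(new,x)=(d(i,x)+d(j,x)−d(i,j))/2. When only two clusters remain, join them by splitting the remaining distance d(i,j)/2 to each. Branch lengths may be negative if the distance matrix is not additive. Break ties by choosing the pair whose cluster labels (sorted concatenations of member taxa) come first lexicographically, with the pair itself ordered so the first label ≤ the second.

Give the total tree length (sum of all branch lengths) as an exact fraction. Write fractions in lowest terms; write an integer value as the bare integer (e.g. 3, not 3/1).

1561/16

step 1: merge (P,Y) at d=4, Q=-379; branch lengths P→7/10, Y→33/10; new cluster PY
  updated: d(J,PY)=26, d(PY,Q)=63/2, d(PY,T)=89/2, d(PY,V)=43, d(PY,Z)=81/2
step 2: merge (T,Z) at d=16, Q=-300; branch lengths T→-21/8, Z→149/8; new cluster TZ
  updated: d(J,TZ)=79/2, d(PY,TZ)=69/2, d(Q,TZ)=47/2, d(TZ,V)=73/2
step 3: merge (J,PY) at d=26, Q=-409/2; branch lengths J→181/12, PY→131/12; new cluster JPY
  updated: d(JPY,Q)=73/4, d(JPY,TZ)=24, d(JPY,V)=34
step 4: merge (JPY,TZ) at d=24, Q=-449/4; branch lengths JPY→161/16, TZ→223/16; new cluster JPTYZ
  updated: d(JPTYZ,Q)=71/8, d(JPTYZ,V)=93/4
step 5: merge (JPTYZ,Q) at d=71/8, Q=-441/8; branch lengths JPTYZ→73/16, Q→69/16; new cluster JPQTYZ
  updated: d(JPQTYZ,V)=299/16
step 6: merge (JPQTYZ,V) at d=299/16; branch lengths JPQTYZ→299/32, V→299/32; new cluster JPQTVYZ
final tree: ((((J:181/12,(P:7/10,Y:33/10):131/12):161/16,(T:-21/8,Z:149/8):223/16):73/16,Q:69/16):299/32,V:299/32)
total length: 1561/16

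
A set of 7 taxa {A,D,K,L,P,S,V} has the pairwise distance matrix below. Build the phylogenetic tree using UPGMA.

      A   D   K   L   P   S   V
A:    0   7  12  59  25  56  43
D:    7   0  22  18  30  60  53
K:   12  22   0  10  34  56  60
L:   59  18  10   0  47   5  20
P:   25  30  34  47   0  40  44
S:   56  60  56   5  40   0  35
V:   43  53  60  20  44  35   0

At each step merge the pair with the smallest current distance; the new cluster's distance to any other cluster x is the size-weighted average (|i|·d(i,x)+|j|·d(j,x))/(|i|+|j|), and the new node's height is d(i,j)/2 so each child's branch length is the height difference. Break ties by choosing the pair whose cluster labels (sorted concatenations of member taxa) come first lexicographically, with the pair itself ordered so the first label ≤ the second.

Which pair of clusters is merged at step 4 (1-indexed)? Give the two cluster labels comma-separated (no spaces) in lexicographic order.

iteration 1: select L,S (d=5); attach at lengths (5/2, 5/2); label the merged cluster LS
  updated: d(A,LS)=115/2, d(D,LS)=39, d(K,LS)=33, d(LS,P)=87/2, d(LS,V)=55/2
iteration 2: select A,D (d=7); attach at lengths (7/2, 7/2); label the merged cluster AD
  updated: d(AD,K)=17, d(AD,LS)=193/4, d(AD,P)=55/2, d(AD,V)=48
iteration 3: select AD,K (d=17); attach at lengths (5, 17/2); label the merged cluster ADK
  updated: d(ADK,LS)=259/6, d(ADK,P)=89/3, d(ADK,V)=52
iteration 4: select LS,V (d=55/2); attach at lengths (45/4, 55/4); label the merged cluster LSV
  updated: d(ADK,LSV)=415/9, d(LSV,P)=131/3
iteration 5: select ADK,P (d=89/3); attach at lengths (19/3, 89/6); label the merged cluster ADKP
  updated: d(ADKP,LSV)=91/2
iteration 6: select ADKP,LSV (d=91/2); attach at lengths (95/12, 9); label the merged cluster ADKLPSV
final tree: ((((A:7/2,D:7/2):5,K:17/2):19/3,P:89/6):95/12,((L:5/2,S:5/2):45/4,V:55/4):9)
total length: 1063/12

LS,V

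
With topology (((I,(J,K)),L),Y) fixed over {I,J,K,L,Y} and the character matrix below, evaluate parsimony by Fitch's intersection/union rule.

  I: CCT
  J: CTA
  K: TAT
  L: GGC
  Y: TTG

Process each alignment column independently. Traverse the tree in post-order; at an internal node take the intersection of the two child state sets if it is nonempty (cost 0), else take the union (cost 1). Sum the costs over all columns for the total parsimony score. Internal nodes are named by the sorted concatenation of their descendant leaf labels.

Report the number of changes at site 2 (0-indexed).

[col 0] JK: children J:{C}, K:{T} ∪→ {C,T}; cost 1
[col 0] IJK: children I:{C}, JK:{C,T} ∩→ {C}; cost 0
[col 0] IJKL: children IJK:{C}, L:{G} ∪→ {C,G}; cost 1
[col 0] IJKLY: children IJKL:{C,G}, Y:{T} ∪→ {C,G,T}; cost 1
[col 1] JK: children J:{T}, K:{A} ∪→ {A,T}; cost 1
[col 1] IJK: children I:{C}, JK:{A,T} ∪→ {A,C,T}; cost 1
[col 1] IJKL: children IJK:{A,C,T}, L:{G} ∪→ {A,C,G,T}; cost 1
[col 1] IJKLY: children IJKL:{A,C,G,T}, Y:{T} ∩→ {T}; cost 0
[col 2] JK: children J:{A}, K:{T} ∪→ {A,T}; cost 1
[col 2] IJK: children I:{T}, JK:{A,T} ∩→ {T}; cost 0
[col 2] IJKL: children IJK:{T}, L:{C} ∪→ {C,T}; cost 1
[col 2] IJKLY: children IJKL:{C,T}, Y:{G} ∪→ {C,G,T}; cost 1
per-site changes: [3, 3, 3]; total = 9

3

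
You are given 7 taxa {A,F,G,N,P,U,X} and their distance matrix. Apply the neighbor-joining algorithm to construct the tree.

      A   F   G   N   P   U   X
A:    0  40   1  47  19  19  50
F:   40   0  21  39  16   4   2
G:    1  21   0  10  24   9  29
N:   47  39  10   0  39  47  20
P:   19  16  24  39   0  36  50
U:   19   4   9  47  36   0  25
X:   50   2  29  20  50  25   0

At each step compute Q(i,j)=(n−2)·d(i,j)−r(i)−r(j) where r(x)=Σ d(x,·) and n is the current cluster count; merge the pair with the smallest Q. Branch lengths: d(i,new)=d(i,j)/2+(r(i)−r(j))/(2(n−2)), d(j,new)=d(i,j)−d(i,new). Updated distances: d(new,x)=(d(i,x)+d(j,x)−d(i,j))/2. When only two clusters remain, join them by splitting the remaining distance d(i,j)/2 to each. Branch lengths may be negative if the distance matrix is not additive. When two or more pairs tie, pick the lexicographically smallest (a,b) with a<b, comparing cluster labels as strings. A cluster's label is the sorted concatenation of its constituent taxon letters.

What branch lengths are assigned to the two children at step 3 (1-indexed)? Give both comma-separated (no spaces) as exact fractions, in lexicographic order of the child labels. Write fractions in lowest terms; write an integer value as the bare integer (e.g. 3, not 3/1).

79/12,149/12

step 1: merge (F,X) at d=2, Q=-288; branch lengths F→-22/5, X→32/5; new cluster FX
  updated: d(A,FX)=44, d(FX,G)=24, d(FX,N)=57/2, d(FX,P)=32, d(FX,U)=27/2
step 2: merge (FX,U) at d=27/2, Q=-425/2; branch lengths FX→143/16, U→73/16; new cluster FUX
  updated: d(A,FUX)=99/4, d(FUX,G)=39/4, d(FUX,N)=31, d(FUX,P)=109/4
step 3: merge (A,P) at d=19, Q=-144; branch lengths A→79/12, P→149/12; new cluster AP
  updated: d(AP,FUX)=33/2, d(AP,G)=3, d(AP,N)=67/2
step 4: merge (AP,FUX) at d=33/2, Q=-309/4; branch lengths AP→115/16, FUX→149/16; new cluster AFPUX
  updated: d(AFPUX,G)=-15/8, d(AFPUX,N)=24
step 5: merge (AFPUX,G) at d=-15/8, Q=-257/8; branch lengths AFPUX→97/16, G→-127/16; new cluster AFGPUX
  updated: d(AFGPUX,N)=287/16
step 6: merge (AFGPUX,N) at d=287/16; branch lengths AFGPUX→287/32, N→287/32; new cluster AFGNPUX
final tree: ((((A:79/12,P:149/12):115/16,((F:-22/5,X:32/5):143/16,U:73/16):149/16):97/16,G:-127/16):287/32,N:287/32)
total length: 1073/16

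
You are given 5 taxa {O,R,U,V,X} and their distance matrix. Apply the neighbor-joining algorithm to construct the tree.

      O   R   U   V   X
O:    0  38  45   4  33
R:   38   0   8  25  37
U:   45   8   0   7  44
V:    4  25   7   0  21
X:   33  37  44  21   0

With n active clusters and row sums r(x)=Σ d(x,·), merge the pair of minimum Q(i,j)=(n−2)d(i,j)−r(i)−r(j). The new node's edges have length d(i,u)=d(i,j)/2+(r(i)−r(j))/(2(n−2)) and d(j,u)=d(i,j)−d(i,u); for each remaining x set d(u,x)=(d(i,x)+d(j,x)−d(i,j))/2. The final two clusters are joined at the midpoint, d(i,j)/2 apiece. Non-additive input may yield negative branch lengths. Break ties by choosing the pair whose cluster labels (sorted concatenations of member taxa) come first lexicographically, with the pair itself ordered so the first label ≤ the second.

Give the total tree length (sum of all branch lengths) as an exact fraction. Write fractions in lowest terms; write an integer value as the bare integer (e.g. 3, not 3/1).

433/8

iteration 1: select R,U (d=8, Q=-188); attach at lengths (14/3, 10/3); label the merged cluster RU
  updated: d(O,RU)=75/2, d(RU,V)=12, d(RU,X)=73/2
iteration 2: select O,V (d=4, Q=-207/2); attach at lengths (91/8, -59/8); label the merged cluster OV
  updated: d(OV,RU)=91/4, d(OV,X)=25
iteration 3: select OV,RU (d=91/4, Q=-337/4); attach at lengths (45/8, 137/8); label the merged cluster ORUV
  updated: d(ORUV,X)=155/8
iteration 4: select ORUV,X (d=155/8); attach at lengths (155/16, 155/16); label the merged cluster ORUVX
final tree: (((O:91/8,V:-59/8):45/8,(R:14/3,U:10/3):137/8):155/16,X:155/16)
total length: 433/8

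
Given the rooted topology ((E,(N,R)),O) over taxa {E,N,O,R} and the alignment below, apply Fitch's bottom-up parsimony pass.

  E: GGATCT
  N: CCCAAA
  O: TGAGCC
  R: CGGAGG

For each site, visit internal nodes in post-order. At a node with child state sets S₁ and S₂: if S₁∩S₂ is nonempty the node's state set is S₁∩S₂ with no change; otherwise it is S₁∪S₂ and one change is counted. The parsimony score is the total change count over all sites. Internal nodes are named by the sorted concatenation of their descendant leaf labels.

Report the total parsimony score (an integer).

site 0, node NR: N={C} ∩ R={C} → {C} (+0)
site 0, node ENR: E={G} ∪ NR={C} → {C,G} (+1)
site 0, node ENOR: ENR={C,G} ∪ O={T} → {C,G,T} (+1)
site 1, node NR: N={C} ∪ R={G} → {C,G} (+1)
site 1, node ENR: E={G} ∩ NR={C,G} → {G} (+0)
site 1, node ENOR: ENR={G} ∩ O={G} → {G} (+0)
site 2, node NR: N={C} ∪ R={G} → {C,G} (+1)
site 2, node ENR: E={A} ∪ NR={C,G} → {A,C,G} (+1)
site 2, node ENOR: ENR={A,C,G} ∩ O={A} → {A} (+0)
site 3, node NR: N={A} ∩ R={A} → {A} (+0)
site 3, node ENR: E={T} ∪ NR={A} → {A,T} (+1)
site 3, node ENOR: ENR={A,T} ∪ O={G} → {A,G,T} (+1)
site 4, node NR: N={A} ∪ R={G} → {A,G} (+1)
site 4, node ENR: E={C} ∪ NR={A,G} → {A,C,G} (+1)
site 4, node ENOR: ENR={A,C,G} ∩ O={C} → {C} (+0)
site 5, node NR: N={A} ∪ R={G} → {A,G} (+1)
site 5, node ENR: E={T} ∪ NR={A,G} → {A,G,T} (+1)
site 5, node ENOR: ENR={A,G,T} ∪ O={C} → {A,C,G,T} (+1)
per-site changes: [2, 1, 2, 2, 2, 3]; total = 12

12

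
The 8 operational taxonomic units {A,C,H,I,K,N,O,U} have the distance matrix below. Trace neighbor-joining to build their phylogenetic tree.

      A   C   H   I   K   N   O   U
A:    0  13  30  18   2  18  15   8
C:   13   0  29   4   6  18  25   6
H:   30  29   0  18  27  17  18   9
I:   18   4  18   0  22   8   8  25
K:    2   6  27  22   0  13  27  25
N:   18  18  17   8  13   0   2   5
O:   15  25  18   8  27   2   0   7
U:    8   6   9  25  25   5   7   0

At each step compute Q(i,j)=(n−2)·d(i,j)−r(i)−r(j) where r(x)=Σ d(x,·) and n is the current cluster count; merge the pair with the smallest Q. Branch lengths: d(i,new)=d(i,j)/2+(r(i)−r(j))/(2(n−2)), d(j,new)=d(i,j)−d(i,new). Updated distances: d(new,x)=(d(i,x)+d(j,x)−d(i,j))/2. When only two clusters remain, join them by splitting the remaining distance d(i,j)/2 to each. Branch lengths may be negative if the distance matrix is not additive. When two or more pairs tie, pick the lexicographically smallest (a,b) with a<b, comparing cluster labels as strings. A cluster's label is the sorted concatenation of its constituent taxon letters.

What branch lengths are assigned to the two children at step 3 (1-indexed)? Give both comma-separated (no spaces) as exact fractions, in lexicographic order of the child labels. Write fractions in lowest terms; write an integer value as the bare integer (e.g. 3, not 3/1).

123/32,109/32

step 1: merge (A,K) at d=2, Q=-214; branch lengths A→-1/2, K→5/2; new cluster AK
  updated: d(AK,C)=17/2, d(AK,H)=55/2, d(AK,I)=19, d(AK,N)=29/2, d(AK,O)=20, d(AK,U)=31/2
step 2: merge (AK,C) at d=17/2, Q=-153; branch lengths AK→57/10, C→14/5; new cluster ACK
  updated: d(ACK,H)=24, d(ACK,I)=29/4, d(ACK,N)=12, d(ACK,O)=73/4, d(ACK,U)=13/2
step 3: merge (ACK,I) at d=29/4, Q=-421/4; branch lengths ACK→123/32, I→109/32; new cluster ACIK
  updated: d(ACIK,H)=139/8, d(ACIK,N)=51/8, d(ACIK,O)=19/2, d(ACIK,U)=97/8
step 4: merge (H,U) at d=9, Q=-135/2; branch lengths H→221/24, U→-5/24; new cluster HU
  updated: d(ACIK,HU)=41/4, d(HU,N)=13/2, d(HU,O)=8
step 5: merge (ACIK,HU) at d=41/4, Q=-243/8; branch lengths ACIK→175/32, HU→153/32; new cluster ACHIKU
  updated: d(ACHIKU,N)=21/16, d(ACHIKU,O)=29/8
step 6: merge (ACHIKU,N) at d=21/16, Q=-111/16; branch lengths ACHIKU→47/32, N→-5/32; new cluster ACHIKNU
  updated: d(ACHIKNU,O)=69/32
step 7: merge (ACHIKNU,O) at d=69/32; branch lengths ACHIKNU→69/64, O→69/64; new cluster ACHIKNOU
final tree: ((((((A:-1/2,K:5/2):57/10,C:14/5):123/32,I:109/32):175/32,(H:221/24,U:-5/24):153/32):47/32,N:-5/32):69/64,O:69/64)
total length: 1295/32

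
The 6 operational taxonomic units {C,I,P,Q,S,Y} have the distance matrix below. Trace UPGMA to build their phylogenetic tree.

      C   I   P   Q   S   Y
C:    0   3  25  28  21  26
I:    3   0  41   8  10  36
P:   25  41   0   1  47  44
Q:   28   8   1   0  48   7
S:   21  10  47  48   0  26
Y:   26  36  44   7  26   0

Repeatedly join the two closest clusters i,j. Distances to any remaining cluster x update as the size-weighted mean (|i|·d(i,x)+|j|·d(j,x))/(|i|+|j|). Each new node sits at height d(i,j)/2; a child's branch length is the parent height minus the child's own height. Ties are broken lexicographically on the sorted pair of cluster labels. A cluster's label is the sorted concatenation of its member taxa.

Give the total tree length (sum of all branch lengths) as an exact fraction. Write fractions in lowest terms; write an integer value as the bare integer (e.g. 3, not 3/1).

325/6

1. join P+Q (d=1) ⇒ PQ; edges |P|=1/2, |Q|=1/2
  updated: d(C,PQ)=53/2, d(I,PQ)=49/2, d(PQ,S)=95/2, d(PQ,Y)=51/2
2. join C+I (d=3) ⇒ CI; edges |C|=3/2, |I|=3/2
  updated: d(CI,PQ)=51/2, d(CI,S)=31/2, d(CI,Y)=31
3. join CI+S (d=31/2) ⇒ CIS; edges |CI|=25/4, |S|=31/4
  updated: d(CIS,PQ)=197/6, d(CIS,Y)=88/3
4. join PQ+Y (d=51/2) ⇒ PQY; edges |PQ|=49/4, |Y|=51/4
  updated: d(CIS,PQY)=95/3
5. join CIS+PQY (d=95/3) ⇒ CIPQSY; edges |CIS|=97/12, |PQY|=37/12
final tree: (((C:3/2,I:3/2):25/4,S:31/4):97/12,((P:1/2,Q:1/2):49/4,Y:51/4):37/12)
total length: 325/6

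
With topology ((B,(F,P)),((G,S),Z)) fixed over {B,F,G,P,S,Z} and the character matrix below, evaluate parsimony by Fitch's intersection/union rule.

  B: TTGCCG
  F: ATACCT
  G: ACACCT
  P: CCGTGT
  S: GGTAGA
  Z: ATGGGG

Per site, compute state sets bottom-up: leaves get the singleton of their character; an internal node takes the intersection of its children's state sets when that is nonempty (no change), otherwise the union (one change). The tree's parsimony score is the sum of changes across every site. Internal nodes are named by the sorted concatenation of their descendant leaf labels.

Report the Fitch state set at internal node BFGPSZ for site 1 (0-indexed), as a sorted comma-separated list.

T

[col 0] FP: children F:{A}, P:{C} ∪→ {A,C}; cost 1
[col 0] BFP: children B:{T}, FP:{A,C} ∪→ {A,C,T}; cost 1
[col 0] GS: children G:{A}, S:{G} ∪→ {A,G}; cost 1
[col 0] GSZ: children GS:{A,G}, Z:{A} ∩→ {A}; cost 0
[col 0] BFGPSZ: children BFP:{A,C,T}, GSZ:{A} ∩→ {A}; cost 0
[col 1] FP: children F:{T}, P:{C} ∪→ {C,T}; cost 1
[col 1] BFP: children B:{T}, FP:{C,T} ∩→ {T}; cost 0
[col 1] GS: children G:{C}, S:{G} ∪→ {C,G}; cost 1
[col 1] GSZ: children GS:{C,G}, Z:{T} ∪→ {C,G,T}; cost 1
[col 1] BFGPSZ: children BFP:{T}, GSZ:{C,G,T} ∩→ {T}; cost 0
[col 2] FP: children F:{A}, P:{G} ∪→ {A,G}; cost 1
[col 2] BFP: children B:{G}, FP:{A,G} ∩→ {G}; cost 0
[col 2] GS: children G:{A}, S:{T} ∪→ {A,T}; cost 1
[col 2] GSZ: children GS:{A,T}, Z:{G} ∪→ {A,G,T}; cost 1
[col 2] BFGPSZ: children BFP:{G}, GSZ:{A,G,T} ∩→ {G}; cost 0
[col 3] FP: children F:{C}, P:{T} ∪→ {C,T}; cost 1
[col 3] BFP: children B:{C}, FP:{C,T} ∩→ {C}; cost 0
[col 3] GS: children G:{C}, S:{A} ∪→ {A,C}; cost 1
[col 3] GSZ: children GS:{A,C}, Z:{G} ∪→ {A,C,G}; cost 1
[col 3] BFGPSZ: children BFP:{C}, GSZ:{A,C,G} ∩→ {C}; cost 0
[col 4] FP: children F:{C}, P:{G} ∪→ {C,G}; cost 1
[col 4] BFP: children B:{C}, FP:{C,G} ∩→ {C}; cost 0
[col 4] GS: children G:{C}, S:{G} ∪→ {C,G}; cost 1
[col 4] GSZ: children GS:{C,G}, Z:{G} ∩→ {G}; cost 0
[col 4] BFGPSZ: children BFP:{C}, GSZ:{G} ∪→ {C,G}; cost 1
[col 5] FP: children F:{T}, P:{T} ∩→ {T}; cost 0
[col 5] BFP: children B:{G}, FP:{T} ∪→ {G,T}; cost 1
[col 5] GS: children G:{T}, S:{A} ∪→ {A,T}; cost 1
[col 5] GSZ: children GS:{A,T}, Z:{G} ∪→ {A,G,T}; cost 1
[col 5] BFGPSZ: children BFP:{G,T}, GSZ:{A,G,T} ∩→ {G,T}; cost 0
per-site changes: [3, 3, 3, 3, 3, 3]; total = 18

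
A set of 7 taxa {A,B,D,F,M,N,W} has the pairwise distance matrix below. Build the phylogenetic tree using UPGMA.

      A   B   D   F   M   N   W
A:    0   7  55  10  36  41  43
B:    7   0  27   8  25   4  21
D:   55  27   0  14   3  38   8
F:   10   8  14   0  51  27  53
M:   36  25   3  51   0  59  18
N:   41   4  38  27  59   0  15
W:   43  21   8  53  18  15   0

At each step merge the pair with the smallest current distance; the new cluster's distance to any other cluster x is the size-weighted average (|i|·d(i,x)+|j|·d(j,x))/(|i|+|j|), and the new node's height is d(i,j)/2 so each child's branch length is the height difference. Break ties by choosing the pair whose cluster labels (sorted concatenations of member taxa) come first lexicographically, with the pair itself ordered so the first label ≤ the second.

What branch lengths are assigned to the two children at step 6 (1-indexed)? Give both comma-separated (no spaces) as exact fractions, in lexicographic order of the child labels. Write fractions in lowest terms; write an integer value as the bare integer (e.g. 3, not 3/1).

47/6,281/24

step 1: merge (D,M) at d=3; branch lengths D→3/2, M→3/2; new cluster DM
  updated: d(A,DM)=91/2, d(B,DM)=26, d(DM,F)=65/2, d(DM,N)=97/2, d(DM,W)=13
step 2: merge (B,N) at d=4; branch lengths B→2, N→2; new cluster BN
  updated: d(A,BN)=24, d(BN,DM)=149/4, d(BN,F)=35/2, d(BN,W)=18
step 3: merge (A,F) at d=10; branch lengths A→5, F→5; new cluster AF
  updated: d(AF,BN)=83/4, d(AF,DM)=39, d(AF,W)=48
step 4: merge (DM,W) at d=13; branch lengths DM→5, W→13/2; new cluster DMW
  updated: d(AF,DMW)=42, d(BN,DMW)=185/6
step 5: merge (AF,BN) at d=83/4; branch lengths AF→43/8, BN→67/8; new cluster ABFN
  updated: d(ABFN,DMW)=437/12
step 6: merge (ABFN,DMW) at d=437/12; branch lengths ABFN→47/6, DMW→281/24; new cluster ABDFMNW
final tree: (((A:5,F:5):43/8,(B:2,N:2):67/8):47/6,((D:3/2,M:3/2):5,W:13/2):281/24)
total length: 1483/24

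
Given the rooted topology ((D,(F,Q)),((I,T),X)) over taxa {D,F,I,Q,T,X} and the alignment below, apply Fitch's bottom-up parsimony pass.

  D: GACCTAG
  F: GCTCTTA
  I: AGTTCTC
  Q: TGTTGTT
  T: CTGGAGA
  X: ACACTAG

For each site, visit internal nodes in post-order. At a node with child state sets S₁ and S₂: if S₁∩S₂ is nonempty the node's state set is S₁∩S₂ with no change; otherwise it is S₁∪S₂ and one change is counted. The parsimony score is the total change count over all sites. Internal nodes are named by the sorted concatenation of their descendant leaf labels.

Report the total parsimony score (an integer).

23

FQ@0: {G} ∪ {T} = {G,T} (union, +1)
DFQ@0: {G} ∩ {G,T} = {G} (intersection, +0)
IT@0: {A} ∪ {C} = {A,C} (union, +1)
ITX@0: {A,C} ∩ {A} = {A} (intersection, +0)
DFIQTX@0: {G} ∪ {A} = {A,G} (union, +1)
FQ@1: {C} ∪ {G} = {C,G} (union, +1)
DFQ@1: {A} ∪ {C,G} = {A,C,G} (union, +1)
IT@1: {G} ∪ {T} = {G,T} (union, +1)
ITX@1: {G,T} ∪ {C} = {C,G,T} (union, +1)
DFIQTX@1: {A,C,G} ∩ {C,G,T} = {C,G} (intersection, +0)
FQ@2: {T} ∩ {T} = {T} (intersection, +0)
DFQ@2: {C} ∪ {T} = {C,T} (union, +1)
IT@2: {T} ∪ {G} = {G,T} (union, +1)
ITX@2: {G,T} ∪ {A} = {A,G,T} (union, +1)
DFIQTX@2: {C,T} ∩ {A,G,T} = {T} (intersection, +0)
FQ@3: {C} ∪ {T} = {C,T} (union, +1)
DFQ@3: {C} ∩ {C,T} = {C} (intersection, +0)
IT@3: {T} ∪ {G} = {G,T} (union, +1)
ITX@3: {G,T} ∪ {C} = {C,G,T} (union, +1)
DFIQTX@3: {C} ∩ {C,G,T} = {C} (intersection, +0)
FQ@4: {T} ∪ {G} = {G,T} (union, +1)
DFQ@4: {T} ∩ {G,T} = {T} (intersection, +0)
IT@4: {C} ∪ {A} = {A,C} (union, +1)
ITX@4: {A,C} ∪ {T} = {A,C,T} (union, +1)
DFIQTX@4: {T} ∩ {A,C,T} = {T} (intersection, +0)
FQ@5: {T} ∩ {T} = {T} (intersection, +0)
DFQ@5: {A} ∪ {T} = {A,T} (union, +1)
IT@5: {T} ∪ {G} = {G,T} (union, +1)
ITX@5: {G,T} ∪ {A} = {A,G,T} (union, +1)
DFIQTX@5: {A,T} ∩ {A,G,T} = {A,T} (intersection, +0)
FQ@6: {A} ∪ {T} = {A,T} (union, +1)
DFQ@6: {G} ∪ {A,T} = {A,G,T} (union, +1)
IT@6: {C} ∪ {A} = {A,C} (union, +1)
ITX@6: {A,C} ∪ {G} = {A,C,G} (union, +1)
DFIQTX@6: {A,G,T} ∩ {A,C,G} = {A,G} (intersection, +0)
per-site changes: [3, 4, 3, 3, 3, 3, 4]; total = 23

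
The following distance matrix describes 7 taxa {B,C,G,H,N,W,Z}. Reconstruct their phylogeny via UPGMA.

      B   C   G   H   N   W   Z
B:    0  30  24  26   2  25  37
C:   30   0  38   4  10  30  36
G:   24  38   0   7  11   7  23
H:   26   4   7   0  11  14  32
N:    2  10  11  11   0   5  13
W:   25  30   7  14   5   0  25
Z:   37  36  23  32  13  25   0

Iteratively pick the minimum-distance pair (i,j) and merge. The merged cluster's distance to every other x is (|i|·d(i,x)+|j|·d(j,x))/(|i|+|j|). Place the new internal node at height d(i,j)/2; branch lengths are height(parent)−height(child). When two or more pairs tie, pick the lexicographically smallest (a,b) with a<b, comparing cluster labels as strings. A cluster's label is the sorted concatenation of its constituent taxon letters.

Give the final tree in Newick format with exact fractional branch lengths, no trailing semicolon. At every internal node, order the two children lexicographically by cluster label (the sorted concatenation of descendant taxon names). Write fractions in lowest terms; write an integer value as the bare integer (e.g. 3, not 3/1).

step 1: merge (B,N) at d=2; branch lengths B→1, N→1; new cluster BN
  updated: d(BN,C)=20, d(BN,G)=35/2, d(BN,H)=37/2, d(BN,W)=15, d(BN,Z)=25
step 2: merge (C,H) at d=4; branch lengths C→2, H→2; new cluster CH
  updated: d(BN,CH)=77/4, d(CH,G)=45/2, d(CH,W)=22, d(CH,Z)=34
step 3: merge (G,W) at d=7; branch lengths G→7/2, W→7/2; new cluster GW
  updated: d(BN,GW)=65/4, d(CH,GW)=89/4, d(GW,Z)=24
step 4: merge (BN,GW) at d=65/4; branch lengths BN→57/8, GW→37/8; new cluster BGNW
  updated: d(BGNW,CH)=83/4, d(BGNW,Z)=49/2
step 5: merge (BGNW,CH) at d=83/4; branch lengths BGNW→9/4, CH→67/8; new cluster BCGHNW
  updated: d(BCGHNW,Z)=83/3
step 6: merge (BCGHNW,Z) at d=83/3; branch lengths BCGHNW→83/24, Z→83/6; new cluster BCGHNWZ
final tree: ((((B:1,N:1):57/8,(G:7/2,W:7/2):37/8):9/4,(C:2,H:2):67/8):83/24,Z:83/6)
total length: 158/3

((((B:1,N:1):57/8,(G:7/2,W:7/2):37/8):9/4,(C:2,H:2):67/8):83/24,Z:83/6)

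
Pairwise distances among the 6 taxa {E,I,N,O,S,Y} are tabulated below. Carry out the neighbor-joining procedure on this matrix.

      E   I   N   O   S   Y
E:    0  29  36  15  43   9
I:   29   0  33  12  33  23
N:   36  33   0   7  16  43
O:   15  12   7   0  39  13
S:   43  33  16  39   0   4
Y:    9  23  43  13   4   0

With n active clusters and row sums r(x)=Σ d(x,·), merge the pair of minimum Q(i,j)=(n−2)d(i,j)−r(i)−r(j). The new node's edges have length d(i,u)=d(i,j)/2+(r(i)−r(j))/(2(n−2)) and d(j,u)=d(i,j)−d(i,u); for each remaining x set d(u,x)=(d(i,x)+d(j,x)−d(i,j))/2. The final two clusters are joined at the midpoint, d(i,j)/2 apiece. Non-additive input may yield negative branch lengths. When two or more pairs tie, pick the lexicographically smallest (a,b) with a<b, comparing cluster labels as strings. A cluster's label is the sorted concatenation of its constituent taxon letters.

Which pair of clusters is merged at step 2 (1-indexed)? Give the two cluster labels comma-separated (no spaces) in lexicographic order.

iteration 1: select S,Y (d=4, Q=-211); attach at lengths (59/8, -27/8); label the merged cluster SY
  updated: d(E,SY)=24, d(I,SY)=26, d(N,SY)=55/2, d(O,SY)=24
iteration 2: select N,O (d=7, Q=-281/2); attach at lengths (133/12, -49/12); label the merged cluster NO
  updated: d(E,NO)=22, d(I,NO)=19, d(NO,SY)=89/4
iteration 3: select E,SY (d=24, Q=-397/4); attach at lengths (203/16, 181/16); label the merged cluster ESY
  updated: d(ESY,I)=31/2, d(ESY,NO)=81/8
iteration 4: select ESY,I (d=31/2, Q=-357/8); attach at lengths (53/16, 195/16); label the merged cluster EISY
  updated: d(EISY,NO)=109/16
iteration 5: select EISY,NO (d=109/16); attach at lengths (109/32, 109/32); label the merged cluster EINOSY
final tree: (((E:203/16,(S:59/8,Y:-27/8):181/16):53/16,I:195/16):109/32,(N:133/12,O:-49/12):109/32)
total length: 917/16

N,O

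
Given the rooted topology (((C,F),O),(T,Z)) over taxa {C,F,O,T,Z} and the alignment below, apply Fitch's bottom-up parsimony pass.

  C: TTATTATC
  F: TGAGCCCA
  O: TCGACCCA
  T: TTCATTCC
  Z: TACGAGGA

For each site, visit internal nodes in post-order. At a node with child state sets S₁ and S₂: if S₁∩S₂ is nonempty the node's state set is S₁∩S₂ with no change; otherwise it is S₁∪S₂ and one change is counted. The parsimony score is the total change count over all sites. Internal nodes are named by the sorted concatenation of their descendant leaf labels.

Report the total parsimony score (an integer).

site 0, node CF: C={T} ∩ F={T} → {T} (+0)
site 0, node CFO: CF={T} ∩ O={T} → {T} (+0)
site 0, node TZ: T={T} ∩ Z={T} → {T} (+0)
site 0, node CFOTZ: CFO={T} ∩ TZ={T} → {T} (+0)
site 1, node CF: C={T} ∪ F={G} → {G,T} (+1)
site 1, node CFO: CF={G,T} ∪ O={C} → {C,G,T} (+1)
site 1, node TZ: T={T} ∪ Z={A} → {A,T} (+1)
site 1, node CFOTZ: CFO={C,G,T} ∩ TZ={A,T} → {T} (+0)
site 2, node CF: C={A} ∩ F={A} → {A} (+0)
site 2, node CFO: CF={A} ∪ O={G} → {A,G} (+1)
site 2, node TZ: T={C} ∩ Z={C} → {C} (+0)
site 2, node CFOTZ: CFO={A,G} ∪ TZ={C} → {A,C,G} (+1)
site 3, node CF: C={T} ∪ F={G} → {G,T} (+1)
site 3, node CFO: CF={G,T} ∪ O={A} → {A,G,T} (+1)
site 3, node TZ: T={A} ∪ Z={G} → {A,G} (+1)
site 3, node CFOTZ: CFO={A,G,T} ∩ TZ={A,G} → {A,G} (+0)
site 4, node CF: C={T} ∪ F={C} → {C,T} (+1)
site 4, node CFO: CF={C,T} ∩ O={C} → {C} (+0)
site 4, node TZ: T={T} ∪ Z={A} → {A,T} (+1)
site 4, node CFOTZ: CFO={C} ∪ TZ={A,T} → {A,C,T} (+1)
site 5, node CF: C={A} ∪ F={C} → {A,C} (+1)
site 5, node CFO: CF={A,C} ∩ O={C} → {C} (+0)
site 5, node TZ: T={T} ∪ Z={G} → {G,T} (+1)
site 5, node CFOTZ: CFO={C} ∪ TZ={G,T} → {C,G,T} (+1)
site 6, node CF: C={T} ∪ F={C} → {C,T} (+1)
site 6, node CFO: CF={C,T} ∩ O={C} → {C} (+0)
site 6, node TZ: T={C} ∪ Z={G} → {C,G} (+1)
site 6, node CFOTZ: CFO={C} ∩ TZ={C,G} → {C} (+0)
site 7, node CF: C={C} ∪ F={A} → {A,C} (+1)
site 7, node CFO: CF={A,C} ∩ O={A} → {A} (+0)
site 7, node TZ: T={C} ∪ Z={A} → {A,C} (+1)
site 7, node CFOTZ: CFO={A} ∩ TZ={A,C} → {A} (+0)
per-site changes: [0, 3, 2, 3, 3, 3, 2, 2]; total = 18

18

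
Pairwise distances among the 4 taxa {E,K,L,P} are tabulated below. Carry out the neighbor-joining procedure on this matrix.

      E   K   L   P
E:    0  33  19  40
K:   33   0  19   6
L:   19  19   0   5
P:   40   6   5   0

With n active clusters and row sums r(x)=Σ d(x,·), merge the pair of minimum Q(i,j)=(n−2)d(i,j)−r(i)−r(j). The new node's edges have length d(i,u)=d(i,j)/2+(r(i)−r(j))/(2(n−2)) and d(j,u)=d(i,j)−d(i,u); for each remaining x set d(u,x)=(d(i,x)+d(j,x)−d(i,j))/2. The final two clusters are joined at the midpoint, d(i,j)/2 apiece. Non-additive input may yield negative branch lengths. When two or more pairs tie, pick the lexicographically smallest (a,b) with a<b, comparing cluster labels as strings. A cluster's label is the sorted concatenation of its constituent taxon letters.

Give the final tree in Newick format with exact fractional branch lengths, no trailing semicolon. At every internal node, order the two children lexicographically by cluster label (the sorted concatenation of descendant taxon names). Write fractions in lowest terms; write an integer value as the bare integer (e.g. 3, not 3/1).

(((E:87/4,L:-11/4):47/4,K:19/4):5/8,P:5/8)

iteration 1: select E,L (d=19, Q=-97); attach at lengths (87/4, -11/4); label the merged cluster EL
  updated: d(EL,K)=33/2, d(EL,P)=13
iteration 2: select EL,K (d=33/2, Q=-71/2); attach at lengths (47/4, 19/4); label the merged cluster EKL
  updated: d(EKL,P)=5/4
iteration 3: select EKL,P (d=5/4); attach at lengths (5/8, 5/8); label the merged cluster EKLP
final tree: (((E:87/4,L:-11/4):47/4,K:19/4):5/8,P:5/8)
total length: 147/4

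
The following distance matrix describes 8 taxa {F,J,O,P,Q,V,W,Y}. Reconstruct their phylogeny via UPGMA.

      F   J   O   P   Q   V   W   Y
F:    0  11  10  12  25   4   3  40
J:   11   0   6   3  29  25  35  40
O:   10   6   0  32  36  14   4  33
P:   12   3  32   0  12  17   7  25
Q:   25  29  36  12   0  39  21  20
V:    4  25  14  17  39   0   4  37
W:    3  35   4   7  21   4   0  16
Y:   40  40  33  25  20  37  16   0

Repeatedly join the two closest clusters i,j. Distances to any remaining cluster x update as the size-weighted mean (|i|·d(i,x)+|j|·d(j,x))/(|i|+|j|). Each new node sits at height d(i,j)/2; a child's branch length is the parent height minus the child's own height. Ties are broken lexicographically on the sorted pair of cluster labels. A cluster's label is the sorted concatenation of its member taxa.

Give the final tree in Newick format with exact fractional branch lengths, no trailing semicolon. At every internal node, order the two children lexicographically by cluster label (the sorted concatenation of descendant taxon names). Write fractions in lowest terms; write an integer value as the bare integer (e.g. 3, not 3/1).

(((((F:3/2,W:3/2):1/2,V:2):8/3,O:14/3):211/48,(J:3/2,P:3/2):121/16):271/48,(Q:10,Y:10):113/24)

step 1: merge (F,W) at d=3; branch lengths F→3/2, W→3/2; new cluster FW
  updated: d(FW,J)=23, d(FW,O)=7, d(FW,P)=19/2, d(FW,Q)=23, d(FW,V)=4, d(FW,Y)=28
step 2: merge (J,P) at d=3; branch lengths J→3/2, P→3/2; new cluster JP
  updated: d(FW,JP)=65/4, d(JP,O)=19, d(JP,Q)=41/2, d(JP,V)=21, d(JP,Y)=65/2
step 3: merge (FW,V) at d=4; branch lengths FW→1/2, V→2; new cluster FVW
  updated: d(FVW,JP)=107/6, d(FVW,O)=28/3, d(FVW,Q)=85/3, d(FVW,Y)=31
step 4: merge (FVW,O) at d=28/3; branch lengths FVW→8/3, O→14/3; new cluster FOVW
  updated: d(FOVW,JP)=145/8, d(FOVW,Q)=121/4, d(FOVW,Y)=63/2
step 5: merge (FOVW,JP) at d=145/8; branch lengths FOVW→211/48, JP→121/16; new cluster FJOPVW
  updated: d(FJOPVW,Q)=27, d(FJOPVW,Y)=191/6
step 6: merge (Q,Y) at d=20; branch lengths Q→10, Y→10; new cluster QY
  updated: d(FJOPVW,QY)=353/12
step 7: merge (FJOPVW,QY) at d=353/12; branch lengths FJOPVW→271/48, QY→113/24; new cluster FJOPQVWY
final tree: (((((F:3/2,W:3/2):1/2,V:2):8/3,O:14/3):211/48,(J:3/2,P:3/2):121/16):271/48,(Q:10,Y:10):113/24)
total length: 2791/48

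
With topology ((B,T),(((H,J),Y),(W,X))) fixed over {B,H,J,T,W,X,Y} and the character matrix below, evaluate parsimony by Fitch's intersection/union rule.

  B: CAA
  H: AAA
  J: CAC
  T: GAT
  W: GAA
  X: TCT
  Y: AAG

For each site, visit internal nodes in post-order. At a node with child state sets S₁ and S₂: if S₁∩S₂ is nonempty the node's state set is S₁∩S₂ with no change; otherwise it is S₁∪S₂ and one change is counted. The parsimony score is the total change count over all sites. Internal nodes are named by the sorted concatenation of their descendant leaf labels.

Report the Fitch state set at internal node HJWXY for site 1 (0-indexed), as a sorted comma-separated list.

A

site 0, node BT: B={C} ∪ T={G} → {C,G} (+1)
site 0, node HJ: H={A} ∪ J={C} → {A,C} (+1)
site 0, node HJY: HJ={A,C} ∩ Y={A} → {A} (+0)
site 0, node WX: W={G} ∪ X={T} → {G,T} (+1)
site 0, node HJWXY: HJY={A} ∪ WX={G,T} → {A,G,T} (+1)
site 0, node BHJTWXY: BT={C,G} ∩ HJWXY={A,G,T} → {G} (+0)
site 1, node BT: B={A} ∩ T={A} → {A} (+0)
site 1, node HJ: H={A} ∩ J={A} → {A} (+0)
site 1, node HJY: HJ={A} ∩ Y={A} → {A} (+0)
site 1, node WX: W={A} ∪ X={C} → {A,C} (+1)
site 1, node HJWXY: HJY={A} ∩ WX={A,C} → {A} (+0)
site 1, node BHJTWXY: BT={A} ∩ HJWXY={A} → {A} (+0)
site 2, node BT: B={A} ∪ T={T} → {A,T} (+1)
site 2, node HJ: H={A} ∪ J={C} → {A,C} (+1)
site 2, node HJY: HJ={A,C} ∪ Y={G} → {A,C,G} (+1)
site 2, node WX: W={A} ∪ X={T} → {A,T} (+1)
site 2, node HJWXY: HJY={A,C,G} ∩ WX={A,T} → {A} (+0)
site 2, node BHJTWXY: BT={A,T} ∩ HJWXY={A} → {A} (+0)
per-site changes: [4, 1, 4]; total = 9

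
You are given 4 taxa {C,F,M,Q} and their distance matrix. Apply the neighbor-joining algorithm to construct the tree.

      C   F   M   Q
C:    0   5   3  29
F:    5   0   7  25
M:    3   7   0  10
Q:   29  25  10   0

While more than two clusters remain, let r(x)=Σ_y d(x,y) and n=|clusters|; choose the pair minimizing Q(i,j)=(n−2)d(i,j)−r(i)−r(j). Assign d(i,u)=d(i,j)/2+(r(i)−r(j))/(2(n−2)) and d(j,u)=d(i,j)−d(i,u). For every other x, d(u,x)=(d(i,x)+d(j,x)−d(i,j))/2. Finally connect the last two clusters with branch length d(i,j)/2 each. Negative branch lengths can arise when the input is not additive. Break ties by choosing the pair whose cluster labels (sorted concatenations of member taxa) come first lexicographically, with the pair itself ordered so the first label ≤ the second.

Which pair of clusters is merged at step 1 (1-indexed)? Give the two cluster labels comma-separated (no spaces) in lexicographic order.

C,F

1. join C+F (d=5, Q=-64) ⇒ CF; edges |C|=5/2, |F|=5/2
  updated: d(CF,M)=5/2, d(CF,Q)=49/2
2. join CF+M (d=5/2, Q=-37) ⇒ CFM; edges |CF|=17/2, |M|=-6
  updated: d(CFM,Q)=16
3. join CFM+Q (d=16) ⇒ CFMQ; edges |CFM|=8, |Q|=8
final tree: (((C:5/2,F:5/2):17/2,M:-6):8,Q:8)
total length: 47/2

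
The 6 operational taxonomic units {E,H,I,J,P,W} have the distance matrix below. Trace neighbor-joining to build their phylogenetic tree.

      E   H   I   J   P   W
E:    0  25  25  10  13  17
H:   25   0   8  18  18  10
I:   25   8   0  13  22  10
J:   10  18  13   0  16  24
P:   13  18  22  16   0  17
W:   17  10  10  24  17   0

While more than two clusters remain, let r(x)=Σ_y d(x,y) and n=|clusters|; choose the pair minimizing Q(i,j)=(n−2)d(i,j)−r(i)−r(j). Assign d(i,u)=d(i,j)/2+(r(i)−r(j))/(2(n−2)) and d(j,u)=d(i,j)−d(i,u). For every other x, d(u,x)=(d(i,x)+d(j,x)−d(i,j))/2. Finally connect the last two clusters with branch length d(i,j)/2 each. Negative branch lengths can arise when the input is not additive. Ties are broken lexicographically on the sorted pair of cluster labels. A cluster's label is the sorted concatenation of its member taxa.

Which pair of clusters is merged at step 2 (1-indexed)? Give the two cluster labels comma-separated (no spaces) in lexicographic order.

1. join E+J (d=10, Q=-131) ⇒ EJ; edges |E|=49/8, |J|=31/8
  updated: d(EJ,H)=33/2, d(EJ,I)=14, d(EJ,P)=19/2, d(EJ,W)=31/2
2. join EJ+P (d=19/2, Q=-187/2) ⇒ EJP; edges |EJ|=35/12, |P|=79/12
  updated: d(EJP,H)=25/2, d(EJP,I)=53/4, d(EJP,W)=23/2
3. join EJP+W (d=23/2, Q=-183/4) ⇒ EJPW; edges |EJP|=115/16, |W|=69/16
  updated: d(EJPW,H)=11/2, d(EJPW,I)=47/8
4. join EJPW+H (d=11/2, Q=-155/8) ⇒ EHJPW; edges |EJPW|=27/16, |H|=61/16
  updated: d(EHJPW,I)=67/16
5. join EHJPW+I (d=67/16) ⇒ EHIJPW; edges |EHJPW|=67/32, |I|=67/32
final tree: (((((E:49/8,J:31/8):35/12,P:79/12):115/16,W:69/16):27/16,H:61/16):67/32,I:67/32)
total length: 651/16

EJ,P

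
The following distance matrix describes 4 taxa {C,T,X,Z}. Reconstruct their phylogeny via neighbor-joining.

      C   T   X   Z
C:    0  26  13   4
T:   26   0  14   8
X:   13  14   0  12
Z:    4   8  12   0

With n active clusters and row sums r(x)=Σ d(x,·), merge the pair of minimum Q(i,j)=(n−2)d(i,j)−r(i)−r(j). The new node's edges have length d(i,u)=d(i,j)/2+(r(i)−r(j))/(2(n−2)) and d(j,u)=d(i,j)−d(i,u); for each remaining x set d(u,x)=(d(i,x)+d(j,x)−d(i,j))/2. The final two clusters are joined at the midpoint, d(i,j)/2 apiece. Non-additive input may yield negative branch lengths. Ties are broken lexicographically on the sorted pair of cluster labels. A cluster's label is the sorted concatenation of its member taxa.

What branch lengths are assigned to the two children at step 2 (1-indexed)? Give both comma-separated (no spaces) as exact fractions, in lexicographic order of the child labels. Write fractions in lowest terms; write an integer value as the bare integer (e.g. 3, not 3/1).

1. join C+Z (d=4, Q=-59) ⇒ CZ; edges |C|=27/4, |Z|=-11/4
  updated: d(CZ,T)=15, d(CZ,X)=21/2
2. join CZ+T (d=15, Q=-79/2) ⇒ CTZ; edges |CZ|=23/4, |T|=37/4
  updated: d(CTZ,X)=19/4
3. join CTZ+X (d=19/4) ⇒ CTXZ; edges |CTZ|=19/8, |X|=19/8
final tree: (((C:27/4,Z:-11/4):23/4,T:37/4):19/8,X:19/8)
total length: 95/4

23/4,37/4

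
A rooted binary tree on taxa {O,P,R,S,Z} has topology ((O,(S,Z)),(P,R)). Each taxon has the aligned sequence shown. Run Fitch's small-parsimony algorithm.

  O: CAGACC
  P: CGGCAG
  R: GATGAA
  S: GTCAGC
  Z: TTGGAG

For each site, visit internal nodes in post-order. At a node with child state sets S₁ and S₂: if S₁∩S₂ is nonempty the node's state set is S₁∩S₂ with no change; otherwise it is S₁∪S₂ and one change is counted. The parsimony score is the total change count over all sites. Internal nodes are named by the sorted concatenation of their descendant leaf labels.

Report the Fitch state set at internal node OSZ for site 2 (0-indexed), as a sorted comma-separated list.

site 0, node SZ: S={G} ∪ Z={T} → {G,T} (+1)
site 0, node OSZ: O={C} ∪ SZ={G,T} → {C,G,T} (+1)
site 0, node PR: P={C} ∪ R={G} → {C,G} (+1)
site 0, node OPRSZ: OSZ={C,G,T} ∩ PR={C,G} → {C,G} (+0)
site 1, node SZ: S={T} ∩ Z={T} → {T} (+0)
site 1, node OSZ: O={A} ∪ SZ={T} → {A,T} (+1)
site 1, node PR: P={G} ∪ R={A} → {A,G} (+1)
site 1, node OPRSZ: OSZ={A,T} ∩ PR={A,G} → {A} (+0)
site 2, node SZ: S={C} ∪ Z={G} → {C,G} (+1)
site 2, node OSZ: O={G} ∩ SZ={C,G} → {G} (+0)
site 2, node PR: P={G} ∪ R={T} → {G,T} (+1)
site 2, node OPRSZ: OSZ={G} ∩ PR={G,T} → {G} (+0)
site 3, node SZ: S={A} ∪ Z={G} → {A,G} (+1)
site 3, node OSZ: O={A} ∩ SZ={A,G} → {A} (+0)
site 3, node PR: P={C} ∪ R={G} → {C,G} (+1)
site 3, node OPRSZ: OSZ={A} ∪ PR={C,G} → {A,C,G} (+1)
site 4, node SZ: S={G} ∪ Z={A} → {A,G} (+1)
site 4, node OSZ: O={C} ∪ SZ={A,G} → {A,C,G} (+1)
site 4, node PR: P={A} ∩ R={A} → {A} (+0)
site 4, node OPRSZ: OSZ={A,C,G} ∩ PR={A} → {A} (+0)
site 5, node SZ: S={C} ∪ Z={G} → {C,G} (+1)
site 5, node OSZ: O={C} ∩ SZ={C,G} → {C} (+0)
site 5, node PR: P={G} ∪ R={A} → {A,G} (+1)
site 5, node OPRSZ: OSZ={C} ∪ PR={A,G} → {A,C,G} (+1)
per-site changes: [3, 2, 2, 3, 2, 3]; total = 15

G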